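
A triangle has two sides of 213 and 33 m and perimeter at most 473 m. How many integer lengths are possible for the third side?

Triangle inequality: 180 < x < 246. Perimeter ≤ 473 gives x ≤ 473 − 213 − 33 = 227.
So 180 < x ≤ 227; integers 181 through 227: 47 values.

47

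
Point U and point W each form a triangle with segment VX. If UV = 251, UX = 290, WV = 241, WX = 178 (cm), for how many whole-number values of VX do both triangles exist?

355

From triangle UVX: 39 < VX < 541.
From triangle WVX: 63 < VX < 419.
Intersection: 63 < VX < 419, so integers 64 through 418: 355 values.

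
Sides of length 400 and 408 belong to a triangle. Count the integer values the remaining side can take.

799

The third side lies in the open interval (8, 808).
Integers from 9 to 807 inclusive: 807 − 9 + 1 = 799.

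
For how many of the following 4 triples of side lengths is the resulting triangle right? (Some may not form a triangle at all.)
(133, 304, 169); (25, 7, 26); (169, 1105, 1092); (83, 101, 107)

1

(133,304,169): 133+169 ≤ 304, not a triangle
(25,7,26): 7²+25² = 674 < 676 = 26² → obtuse
(169,1105,1092): 169²+1092² = 1221025 = 1105² → right
(83,101,107): 83²+101² = 17090 > 11449 = 107² → acute
1 of the 4 is right.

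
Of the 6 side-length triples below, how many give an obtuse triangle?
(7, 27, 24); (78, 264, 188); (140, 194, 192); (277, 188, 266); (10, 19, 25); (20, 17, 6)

4

(7,27,24): 7²+24² = 625 < 729 = 27² → obtuse
(78,264,188): 78²+188² = 41428 < 69696 = 264² → obtuse
(140,194,192): 140²+192² = 56464 > 37636 = 194² → acute
(277,188,266): 188²+266² = 106100 > 76729 = 277² → acute
(10,19,25): 10²+19² = 461 < 625 = 25² → obtuse
(20,17,6): 6²+17² = 325 < 400 = 20² → obtuse
4 of the 6 are obtuse.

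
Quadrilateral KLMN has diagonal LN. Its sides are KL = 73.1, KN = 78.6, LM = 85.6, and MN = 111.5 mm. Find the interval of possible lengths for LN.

From triangle KLN: |73.1 − 78.6| < LN < 73.1 + 78.6, i.e. 5.5 < LN < 151.7.
From triangle MLN: 25.9 < LN < 197.1.
Both must hold, so LN lies in the intersection.

25.9 < LN < 151.7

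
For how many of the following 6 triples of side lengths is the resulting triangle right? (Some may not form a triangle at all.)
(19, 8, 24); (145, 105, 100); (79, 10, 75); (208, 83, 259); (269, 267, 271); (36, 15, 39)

(19,8,24): 8²+19² = 425 < 576 = 24² → obtuse
(145,105,100): 100²+105² = 21025 = 145² → right
(79,10,75): 10²+75² = 5725 < 6241 = 79² → obtuse
(208,83,259): 83²+208² = 50153 < 67081 = 259² → obtuse
(269,267,271): 267²+269² = 143650 > 73441 = 271² → acute
(36,15,39): 15²+36² = 1521 = 39² → right
2 of the 6 are right.

2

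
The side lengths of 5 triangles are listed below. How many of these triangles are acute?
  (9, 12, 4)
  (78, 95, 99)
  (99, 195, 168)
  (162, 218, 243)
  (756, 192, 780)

2

(9,12,4): 4²+9² = 97 < 144 = 12² → obtuse
(78,95,99): 78²+95² = 15109 > 9801 = 99² → acute
(99,195,168): 99²+168² = 38025 = 195² → right
(162,218,243): 162²+218² = 73768 > 59049 = 243² → acute
(756,192,780): 192²+756² = 608400 = 780² → right
2 of the 5 are acute.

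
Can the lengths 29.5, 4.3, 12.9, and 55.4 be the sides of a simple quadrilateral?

For a quadrilateral, each side must be shorter than the sum of the others.
Here the longest side is 55.4, but the remaining 3 sides sum to only 46.7.

No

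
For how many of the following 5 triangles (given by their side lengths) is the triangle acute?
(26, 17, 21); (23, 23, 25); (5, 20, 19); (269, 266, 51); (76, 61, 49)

(26,17,21): 17²+21² = 730 > 676 = 26² → acute
(23,23,25): 23²+23² = 1058 > 625 = 25² → acute
(5,20,19): 5²+19² = 386 < 400 = 20² → obtuse
(269,266,51): 51²+266² = 73357 > 72361 = 269² → acute
(76,61,49): 49²+61² = 6122 > 5776 = 76² → acute
4 of the 5 are acute.

4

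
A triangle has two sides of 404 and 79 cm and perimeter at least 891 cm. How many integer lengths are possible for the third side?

75

Triangle inequality: 325 < x < 483. Perimeter ≥ 891 gives x ≥ 891 − 404 − 79 = 408.
So 408 ≤ x < 483; integers 408 through 482: 75 values.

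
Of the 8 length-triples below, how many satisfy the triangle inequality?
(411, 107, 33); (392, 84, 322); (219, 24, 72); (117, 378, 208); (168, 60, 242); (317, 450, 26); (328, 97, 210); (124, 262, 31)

1

(33,107,411): 33+107 ≤ 411 → not valid
(84,322,392): 84+322 > 392 → valid
(24,72,219): 24+72 ≤ 219 → not valid
(117,208,378): 117+208 ≤ 378 → not valid
(60,168,242): 60+168 ≤ 242 → not valid
(26,317,450): 26+317 ≤ 450 → not valid
(97,210,328): 97+210 ≤ 328 → not valid
(31,124,262): 31+124 ≤ 262 → not valid
1 of the 8 triples forms a triangle.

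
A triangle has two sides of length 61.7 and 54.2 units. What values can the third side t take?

7.5 < t < 115.9

By the triangle inequality, t must be less than 61.7 + 54.2 = 115.9 and greater than |61.7 − 54.2| = 7.5.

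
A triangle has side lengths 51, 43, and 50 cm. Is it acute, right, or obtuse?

Compare the square of the longest side to the sum of squares of the other two: 43² + 50² = 4349 > 2601 = 51².

acute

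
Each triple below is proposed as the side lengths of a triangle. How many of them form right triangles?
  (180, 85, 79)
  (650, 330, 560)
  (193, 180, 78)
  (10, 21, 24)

1

(180,85,79): 79+85 ≤ 180, not a triangle
(650,330,560): 330²+560² = 422500 = 650² → right
(193,180,78): 78²+180² = 38484 > 37249 = 193² → acute
(10,21,24): 10²+21² = 541 < 576 = 24² → obtuse
1 of the 4 is right.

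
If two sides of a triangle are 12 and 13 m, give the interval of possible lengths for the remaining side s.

By the triangle inequality, s must be less than 12 + 13 = 25 and greater than |12 − 13| = 1.

1 < s < 25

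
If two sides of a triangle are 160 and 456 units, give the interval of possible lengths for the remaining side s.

296 < s < 616

By the triangle inequality, s must be less than 160 + 456 = 616 and greater than |160 − 456| = 296.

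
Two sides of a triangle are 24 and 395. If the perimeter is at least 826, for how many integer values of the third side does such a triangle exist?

Triangle inequality: 371 < x < 419. Perimeter ≥ 826 gives x ≥ 826 − 24 − 395 = 407.
So 407 ≤ x < 419; integers 407 through 418: 12 values.

12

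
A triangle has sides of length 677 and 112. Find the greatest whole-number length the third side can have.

788

The third side must be strictly less than 677 + 112 = 789.
The largest integer below 789 is 788.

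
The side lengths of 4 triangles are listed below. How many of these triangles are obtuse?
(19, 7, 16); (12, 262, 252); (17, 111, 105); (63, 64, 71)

(19,7,16): 7²+16² = 305 < 361 = 19² → obtuse
(12,262,252): 12²+252² = 63648 < 68644 = 262² → obtuse
(17,111,105): 17²+105² = 11314 < 12321 = 111² → obtuse
(63,64,71): 63²+64² = 8065 > 5041 = 71² → acute
3 of the 4 are obtuse.

3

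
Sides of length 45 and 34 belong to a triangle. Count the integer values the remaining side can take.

67

The third side lies in the open interval (11, 79).
Integers from 12 to 78 inclusive: 78 − 12 + 1 = 67.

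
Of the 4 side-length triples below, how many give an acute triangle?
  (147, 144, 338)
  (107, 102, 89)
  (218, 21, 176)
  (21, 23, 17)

(147,144,338): 144+147 ≤ 338, not a triangle
(107,102,89): 89²+102² = 18325 > 11449 = 107² → acute
(218,21,176): 21+176 ≤ 218, not a triangle
(21,23,17): 17²+21² = 730 > 529 = 23² → acute
2 of the 4 are acute.

2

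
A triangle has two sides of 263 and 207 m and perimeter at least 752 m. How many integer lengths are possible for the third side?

Triangle inequality: 56 < x < 470. Perimeter ≥ 752 gives x ≥ 752 − 263 − 207 = 282.
So 282 ≤ x < 470; integers 282 through 469: 188 values.

188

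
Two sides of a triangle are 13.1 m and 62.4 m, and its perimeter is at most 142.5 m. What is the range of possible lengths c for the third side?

Triangle inequality alone gives 49.3 < c < 75.5.
The perimeter condition gives c ≤ 142.5 − 13.1 − 62.4 = 67.0.
Intersecting the two: 49.3 < c ≤ 67.0.

49.3 < c ≤ 67.0 m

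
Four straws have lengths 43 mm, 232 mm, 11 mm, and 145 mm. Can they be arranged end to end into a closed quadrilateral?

No

For a quadrilateral, each side must be shorter than the sum of the others.
Here the longest side is 232, but the remaining 3 sides sum to only 199.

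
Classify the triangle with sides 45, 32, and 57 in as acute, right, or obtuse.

Compare the square of the longest side to the sum of squares of the other two: 32² + 45² = 3049 < 3249 = 57².

obtuse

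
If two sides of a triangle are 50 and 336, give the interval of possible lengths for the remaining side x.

By the triangle inequality, x must be less than 50 + 336 = 386 and greater than |50 − 336| = 286.

286 < x < 386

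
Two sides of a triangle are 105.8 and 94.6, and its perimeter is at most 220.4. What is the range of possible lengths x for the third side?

Triangle inequality alone gives 11.2 < x < 200.4.
The perimeter condition gives x ≤ 220.4 − 105.8 − 94.6 = 20.0.
Intersecting the two: 11.2 < x ≤ 20.0.

11.2 < x ≤ 20.0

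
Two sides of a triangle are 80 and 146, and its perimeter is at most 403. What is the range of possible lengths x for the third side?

66 < x ≤ 177

Triangle inequality alone gives 66 < x < 226.
The perimeter condition gives x ≤ 403 − 80 − 146 = 177.
Intersecting the two: 66 < x ≤ 177.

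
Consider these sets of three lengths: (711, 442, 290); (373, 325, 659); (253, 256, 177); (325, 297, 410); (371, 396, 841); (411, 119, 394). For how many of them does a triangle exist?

5

(290,442,711): 290+442 > 711 → valid
(325,373,659): 325+373 > 659 → valid
(177,253,256): 177+253 > 256 → valid
(297,325,410): 297+325 > 410 → valid
(371,396,841): 371+396 ≤ 841 → not valid
(119,394,411): 119+394 > 411 → valid
5 of the 6 triples form a triangle.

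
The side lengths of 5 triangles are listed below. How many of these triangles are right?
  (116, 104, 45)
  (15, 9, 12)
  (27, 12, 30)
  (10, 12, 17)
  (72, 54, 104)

1

(116,104,45): 45²+104² = 12841 < 13456 = 116² → obtuse
(15,9,12): 9²+12² = 225 = 15² → right
(27,12,30): 12²+27² = 873 < 900 = 30² → obtuse
(10,12,17): 10²+12² = 244 < 289 = 17² → obtuse
(72,54,104): 54²+72² = 8100 < 10816 = 104² → obtuse
1 of the 5 is right.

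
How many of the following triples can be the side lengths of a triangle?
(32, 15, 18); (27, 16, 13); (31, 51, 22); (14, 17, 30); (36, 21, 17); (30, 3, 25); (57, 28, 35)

6

(15,18,32): 15+18 > 32 → valid
(13,16,27): 13+16 > 27 → valid
(22,31,51): 22+31 > 51 → valid
(14,17,30): 14+17 > 30 → valid
(17,21,36): 17+21 > 36 → valid
(3,25,30): 3+25 ≤ 30 → not valid
(28,35,57): 28+35 > 57 → valid
6 of the 7 triples form a triangle.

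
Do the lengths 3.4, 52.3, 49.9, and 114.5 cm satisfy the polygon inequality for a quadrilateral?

For a quadrilateral, each side must be shorter than the sum of the others.
Here the longest side is 114.5, but the remaining 3 sides sum to only 105.6.

No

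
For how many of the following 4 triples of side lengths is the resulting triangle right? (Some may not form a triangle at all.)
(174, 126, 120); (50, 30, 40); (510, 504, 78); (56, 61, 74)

(174,126,120): 120²+126² = 30276 = 174² → right
(50,30,40): 30²+40² = 2500 = 50² → right
(510,504,78): 78²+504² = 260100 = 510² → right
(56,61,74): 56²+61² = 6857 > 5476 = 74² → acute
3 of the 4 are right.

3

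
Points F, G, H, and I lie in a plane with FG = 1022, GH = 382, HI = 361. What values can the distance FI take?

279 ≤ FI ≤ 1765

The maximum is all hops collinear in one direction: 1022 + 382 + 361 = 1765.
The longest hop is 1022; the others sum to 743. Folding the others back against it leaves at least 1022 − 743 = 279.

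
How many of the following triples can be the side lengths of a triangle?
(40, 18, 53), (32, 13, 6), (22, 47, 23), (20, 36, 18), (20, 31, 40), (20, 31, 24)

4

(18,40,53): 18+40 > 53 → valid
(6,13,32): 6+13 ≤ 32 → not valid
(22,23,47): 22+23 ≤ 47 → not valid
(18,20,36): 18+20 > 36 → valid
(20,31,40): 20+31 > 40 → valid
(20,24,31): 20+24 > 31 → valid
4 of the 6 triples form a triangle.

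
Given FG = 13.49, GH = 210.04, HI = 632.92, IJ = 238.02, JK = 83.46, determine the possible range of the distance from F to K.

87.91 ≤ FK ≤ 1177.93

The maximum is all hops collinear in one direction: 13.49 + 210.04 + 632.92 + 238.02 + 83.46 = 1177.93.
The longest hop is 632.92; the others sum to 545.01. Folding the others back against it leaves at least 632.92 − 545.01 = 87.91.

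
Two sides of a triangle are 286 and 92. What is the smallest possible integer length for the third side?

The third side must be strictly greater than |286 − 92| = 194.
The smallest integer above 194 is 195.

195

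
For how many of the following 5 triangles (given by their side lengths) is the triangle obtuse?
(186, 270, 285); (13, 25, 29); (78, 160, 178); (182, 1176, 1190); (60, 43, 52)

1

(186,270,285): 186²+270² = 107496 > 81225 = 285² → acute
(13,25,29): 13²+25² = 794 < 841 = 29² → obtuse
(78,160,178): 78²+160² = 31684 = 178² → right
(182,1176,1190): 182²+1176² = 1416100 = 1190² → right
(60,43,52): 43²+52² = 4553 > 3600 = 60² → acute
1 of the 5 is obtuse.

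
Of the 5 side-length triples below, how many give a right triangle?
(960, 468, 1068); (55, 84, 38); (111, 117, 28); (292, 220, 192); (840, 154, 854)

(960,468,1068): 468²+960² = 1140624 = 1068² → right
(55,84,38): 38²+55² = 4469 < 7056 = 84² → obtuse
(111,117,28): 28²+111² = 13105 < 13689 = 117² → obtuse
(292,220,192): 192²+220² = 85264 = 292² → right
(840,154,854): 154²+840² = 729316 = 854² → right
3 of the 5 are right.

3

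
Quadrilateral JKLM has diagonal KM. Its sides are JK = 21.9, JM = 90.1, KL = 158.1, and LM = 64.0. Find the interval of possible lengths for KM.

94.1 < KM < 112.0

From triangle JKM: |21.9 − 90.1| < KM < 21.9 + 90.1, i.e. 68.2 < KM < 112.0.
From triangle LKM: 94.1 < KM < 222.1.
Both must hold, so KM lies in the intersection.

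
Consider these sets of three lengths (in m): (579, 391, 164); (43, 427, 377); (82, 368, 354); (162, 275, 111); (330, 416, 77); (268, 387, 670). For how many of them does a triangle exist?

(164,391,579): 164+391 ≤ 579 → not valid
(43,377,427): 43+377 ≤ 427 → not valid
(82,354,368): 82+354 > 368 → valid
(111,162,275): 111+162 ≤ 275 → not valid
(77,330,416): 77+330 ≤ 416 → not valid
(268,387,670): 268+387 ≤ 670 → not valid
1 of the 6 triples forms a triangle.

1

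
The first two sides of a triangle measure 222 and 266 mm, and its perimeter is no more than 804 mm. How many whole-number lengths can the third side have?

272

Triangle inequality: 44 < x < 488. Perimeter ≤ 804 gives x ≤ 804 − 222 − 266 = 316.
So 44 < x ≤ 316; integers 45 through 316: 272 values.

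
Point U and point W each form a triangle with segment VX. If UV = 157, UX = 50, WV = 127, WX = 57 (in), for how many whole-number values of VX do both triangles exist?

From triangle UVX: 107 < VX < 207.
From triangle WVX: 70 < VX < 184.
Intersection: 107 < VX < 184, so integers 108 through 183: 76 values.

76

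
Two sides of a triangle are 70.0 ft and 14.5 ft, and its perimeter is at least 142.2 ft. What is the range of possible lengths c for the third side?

Triangle inequality alone gives 55.5 < c < 84.5.
The perimeter condition gives c ≥ 142.2 − 70.0 − 14.5 = 57.7.
Intersecting the two: 57.7 ≤ c < 84.5.

57.7 ≤ c < 84.5 ft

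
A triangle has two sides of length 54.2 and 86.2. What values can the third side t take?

By the triangle inequality, t must be less than 54.2 + 86.2 = 140.4 and greater than |54.2 − 86.2| = 32.0.

32.0 < t < 140.4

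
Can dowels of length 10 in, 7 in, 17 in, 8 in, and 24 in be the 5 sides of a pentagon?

Yes

A pentagon exists iff every side is shorter than the sum of the others — equivalently, the longest side is less than the sum of the rest.
Longest side 24 < 42 (sum of the remaining 4), so yes.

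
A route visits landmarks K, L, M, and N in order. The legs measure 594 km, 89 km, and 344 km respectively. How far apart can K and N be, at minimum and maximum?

The maximum is all hops collinear in one direction: 594 + 89 + 344 = 1027.
The longest hop is 594; the others sum to 433. Folding the others back against it leaves at least 594 − 433 = 161.

161 ≤ KN ≤ 1027 km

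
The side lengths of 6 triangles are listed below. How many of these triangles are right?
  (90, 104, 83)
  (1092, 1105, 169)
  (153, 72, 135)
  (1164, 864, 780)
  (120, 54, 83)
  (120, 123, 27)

4

(90,104,83): 83²+90² = 14989 > 10816 = 104² → acute
(1092,1105,169): 169²+1092² = 1221025 = 1105² → right
(153,72,135): 72²+135² = 23409 = 153² → right
(1164,864,780): 780²+864² = 1354896 = 1164² → right
(120,54,83): 54²+83² = 9805 < 14400 = 120² → obtuse
(120,123,27): 27²+120² = 15129 = 123² → right
4 of the 6 are right.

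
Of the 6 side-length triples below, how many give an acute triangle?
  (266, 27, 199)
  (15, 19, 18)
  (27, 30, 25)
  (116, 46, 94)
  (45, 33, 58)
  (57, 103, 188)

(266,27,199): 27+199 ≤ 266, not a triangle
(15,19,18): 15²+18² = 549 > 361 = 19² → acute
(27,30,25): 25²+27² = 1354 > 900 = 30² → acute
(116,46,94): 46²+94² = 10952 < 13456 = 116² → obtuse
(45,33,58): 33²+45² = 3114 < 3364 = 58² → obtuse
(57,103,188): 57+103 ≤ 188, not a triangle
2 of the 6 are acute.

2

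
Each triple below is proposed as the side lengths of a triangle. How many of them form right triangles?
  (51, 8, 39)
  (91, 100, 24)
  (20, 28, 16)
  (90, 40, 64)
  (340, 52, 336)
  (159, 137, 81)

(51,8,39): 8+39 ≤ 51, not a triangle
(91,100,24): 24²+91² = 8857 < 10000 = 100² → obtuse
(20,28,16): 16²+20² = 656 < 784 = 28² → obtuse
(90,40,64): 40²+64² = 5696 < 8100 = 90² → obtuse
(340,52,336): 52²+336² = 115600 = 340² → right
(159,137,81): 81²+137² = 25330 > 25281 = 159² → acute
1 of the 6 is right.

1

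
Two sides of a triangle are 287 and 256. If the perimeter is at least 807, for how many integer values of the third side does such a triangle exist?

279

Triangle inequality: 31 < x < 543. Perimeter ≥ 807 gives x ≥ 807 − 287 − 256 = 264.
So 264 ≤ x < 543; integers 264 through 542: 279 values.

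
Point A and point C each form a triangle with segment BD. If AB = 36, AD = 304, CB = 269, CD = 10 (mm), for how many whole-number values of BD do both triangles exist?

From triangle ABD: 268 < BD < 340.
From triangle CBD: 259 < BD < 279.
Intersection: 268 < BD < 279, so integers 269 through 278: 10 values.

10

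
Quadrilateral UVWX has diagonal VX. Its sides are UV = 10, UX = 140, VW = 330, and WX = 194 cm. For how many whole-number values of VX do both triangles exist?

13

From triangle UVX: 130 < VX < 150.
From triangle WVX: 136 < VX < 524.
Intersection: 136 < VX < 150, so integers 137 through 149: 13 values.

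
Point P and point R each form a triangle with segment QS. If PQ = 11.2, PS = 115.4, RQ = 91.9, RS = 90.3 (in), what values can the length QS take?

From triangle PQS: |11.2 − 115.4| < QS < 11.2 + 115.4, i.e. 104.2 < QS < 126.6.
From triangle RQS: 1.6 < QS < 182.2.
Both must hold, so QS lies in the intersection.

104.2 < QS < 126.6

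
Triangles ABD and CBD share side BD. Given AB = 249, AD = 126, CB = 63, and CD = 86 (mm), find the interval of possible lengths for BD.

From triangle ABD: |249 − 126| < BD < 249 + 126, i.e. 123 < BD < 375.
From triangle CBD: 23 < BD < 149.
Both must hold, so BD lies in the intersection.

123 < BD < 149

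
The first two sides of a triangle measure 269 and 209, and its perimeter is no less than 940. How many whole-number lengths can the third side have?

16

Triangle inequality: 60 < x < 478. Perimeter ≥ 940 gives x ≥ 940 − 269 − 209 = 462.
So 462 ≤ x < 478; integers 462 through 477: 16 values.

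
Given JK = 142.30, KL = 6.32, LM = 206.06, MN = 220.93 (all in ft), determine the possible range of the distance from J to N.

0 ≤ JN ≤ 575.61 ft

The maximum is all hops collinear in one direction: 142.30 + 6.32 + 206.06 + 220.93 = 575.61.
The longest hop is 220.93; the others sum to 354.68. Since 220.93 ≤ 354.68, the path can fold back on itself completely, so the minimum distance is 0.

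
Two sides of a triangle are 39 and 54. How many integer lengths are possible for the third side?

The third side lies in the open interval (15, 93).
Integers from 16 to 92 inclusive: 92 − 16 + 1 = 77.

77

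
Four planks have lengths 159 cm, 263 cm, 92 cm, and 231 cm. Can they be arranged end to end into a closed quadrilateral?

A quadrilateral exists iff every side is shorter than the sum of the others — equivalently, the longest side is less than the sum of the rest.
Longest side 263 < 482 (sum of the remaining 3), so yes.

Yes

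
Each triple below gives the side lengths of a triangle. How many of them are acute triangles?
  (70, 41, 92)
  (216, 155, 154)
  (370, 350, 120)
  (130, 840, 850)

1

(70,41,92): 41²+70² = 6581 < 8464 = 92² → obtuse
(216,155,154): 154²+155² = 47741 > 46656 = 216² → acute
(370,350,120): 120²+350² = 136900 = 370² → right
(130,840,850): 130²+840² = 722500 = 850² → right
1 of the 4 is acute.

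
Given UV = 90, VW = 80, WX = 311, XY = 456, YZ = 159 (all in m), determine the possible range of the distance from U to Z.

The maximum is all hops collinear in one direction: 90 + 80 + 311 + 456 + 159 = 1096.
The longest hop is 456; the others sum to 640. Since 456 ≤ 640, the path can fold back on itself completely, so the minimum distance is 0.

0 ≤ UZ ≤ 1096 m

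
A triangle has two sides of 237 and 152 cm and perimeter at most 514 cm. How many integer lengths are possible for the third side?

40

Triangle inequality: 85 < x < 389. Perimeter ≤ 514 gives x ≤ 514 − 237 − 152 = 125.
So 85 < x ≤ 125; integers 86 through 125: 40 values.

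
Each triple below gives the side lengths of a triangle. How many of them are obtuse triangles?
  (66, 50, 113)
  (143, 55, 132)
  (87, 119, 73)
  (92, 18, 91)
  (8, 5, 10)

3

(66,50,113): 50²+66² = 6856 < 12769 = 113² → obtuse
(143,55,132): 55²+132² = 20449 = 143² → right
(87,119,73): 73²+87² = 12898 < 14161 = 119² → obtuse
(92,18,91): 18²+91² = 8605 > 8464 = 92² → acute
(8,5,10): 5²+8² = 89 < 100 = 10² → obtuse
3 of the 5 are obtuse.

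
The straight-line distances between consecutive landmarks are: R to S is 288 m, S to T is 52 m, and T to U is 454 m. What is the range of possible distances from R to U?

114 ≤ RU ≤ 794 m

The maximum is all hops collinear in one direction: 288 + 52 + 454 = 794.
The longest hop is 454; the others sum to 340. Folding the others back against it leaves at least 454 − 340 = 114.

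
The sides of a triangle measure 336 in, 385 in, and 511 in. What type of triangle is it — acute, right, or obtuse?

right

Compare the square of the longest side to the sum of squares of the other two: 336² + 385² = 261121 = 511².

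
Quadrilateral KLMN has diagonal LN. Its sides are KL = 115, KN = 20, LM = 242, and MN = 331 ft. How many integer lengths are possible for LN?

39

From triangle KLN: 95 < LN < 135.
From triangle MLN: 89 < LN < 573.
Intersection: 95 < LN < 135, so integers 96 through 134: 39 values.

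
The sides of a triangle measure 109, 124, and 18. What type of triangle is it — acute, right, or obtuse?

obtuse

Compare the square of the longest side to the sum of squares of the other two: 18² + 109² = 12205 < 15376 = 124².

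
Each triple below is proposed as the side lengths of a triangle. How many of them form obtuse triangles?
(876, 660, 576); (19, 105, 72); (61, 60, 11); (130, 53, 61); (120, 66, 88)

(876,660,576): 576²+660² = 767376 = 876² → right
(19,105,72): 19+72 ≤ 105, not a triangle
(61,60,11): 11²+60² = 3721 = 61² → right
(130,53,61): 53+61 ≤ 130, not a triangle
(120,66,88): 66²+88² = 12100 < 14400 = 120² → obtuse
1 of the 5 is obtuse.

1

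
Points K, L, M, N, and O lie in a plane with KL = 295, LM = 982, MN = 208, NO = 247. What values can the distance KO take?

232 ≤ KO ≤ 1732

The maximum is all hops collinear in one direction: 295 + 982 + 208 + 247 = 1732.
The longest hop is 982; the others sum to 750. Folding the others back against it leaves at least 982 − 750 = 232.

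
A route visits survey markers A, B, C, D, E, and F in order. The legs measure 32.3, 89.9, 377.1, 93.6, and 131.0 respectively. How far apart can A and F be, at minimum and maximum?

30.3 ≤ AF ≤ 723.9

The maximum is all hops collinear in one direction: 32.3 + 89.9 + 377.1 + 93.6 + 131.0 = 723.9.
The longest hop is 377.1; the others sum to 346.8. Folding the others back against it leaves at least 377.1 − 346.8 = 30.3.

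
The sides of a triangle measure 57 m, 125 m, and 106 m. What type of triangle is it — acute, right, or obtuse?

Compare the square of the longest side to the sum of squares of the other two: 57² + 106² = 14485 < 15625 = 125².

obtuse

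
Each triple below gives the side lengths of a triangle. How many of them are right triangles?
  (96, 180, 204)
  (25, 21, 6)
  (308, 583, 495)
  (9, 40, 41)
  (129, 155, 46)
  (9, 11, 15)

3

(96,180,204): 96²+180² = 41616 = 204² → right
(25,21,6): 6²+21² = 477 < 625 = 25² → obtuse
(308,583,495): 308²+495² = 339889 = 583² → right
(9,40,41): 9²+40² = 1681 = 41² → right
(129,155,46): 46²+129² = 18757 < 24025 = 155² → obtuse
(9,11,15): 9²+11² = 202 < 225 = 15² → obtuse
3 of the 6 are right.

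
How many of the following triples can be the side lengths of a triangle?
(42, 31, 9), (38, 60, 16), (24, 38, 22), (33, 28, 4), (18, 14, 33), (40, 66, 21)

(9,31,42): 9+31 ≤ 42 → not valid
(16,38,60): 16+38 ≤ 60 → not valid
(22,24,38): 22+24 > 38 → valid
(4,28,33): 4+28 ≤ 33 → not valid
(14,18,33): 14+18 ≤ 33 → not valid
(21,40,66): 21+40 ≤ 66 → not valid
1 of the 6 triples forms a triangle.

1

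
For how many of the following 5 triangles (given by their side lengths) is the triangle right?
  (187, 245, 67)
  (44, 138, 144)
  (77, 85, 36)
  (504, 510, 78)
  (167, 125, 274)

(187,245,67): 67²+187² = 39458 < 60025 = 245² → obtuse
(44,138,144): 44²+138² = 20980 > 20736 = 144² → acute
(77,85,36): 36²+77² = 7225 = 85² → right
(504,510,78): 78²+504² = 260100 = 510² → right
(167,125,274): 125²+167² = 43514 < 75076 = 274² → obtuse
2 of the 5 are right.

2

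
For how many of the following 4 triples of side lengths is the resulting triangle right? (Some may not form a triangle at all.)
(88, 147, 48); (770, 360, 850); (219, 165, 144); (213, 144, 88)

(88,147,48): 48+88 ≤ 147, not a triangle
(770,360,850): 360²+770² = 722500 = 850² → right
(219,165,144): 144²+165² = 47961 = 219² → right
(213,144,88): 88²+144² = 28480 < 45369 = 213² → obtuse
2 of the 4 are right.

2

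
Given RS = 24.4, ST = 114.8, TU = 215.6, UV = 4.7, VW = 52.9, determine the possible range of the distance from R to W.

The maximum is all hops collinear in one direction: 24.4 + 114.8 + 215.6 + 4.7 + 52.9 = 412.4.
The longest hop is 215.6; the others sum to 196.8. Folding the others back against it leaves at least 215.6 − 196.8 = 18.8.

18.8 ≤ RW ≤ 412.4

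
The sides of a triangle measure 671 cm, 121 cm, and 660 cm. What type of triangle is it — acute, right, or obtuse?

Compare the square of the longest side to the sum of squares of the other two: 121² + 660² = 450241 = 671².

right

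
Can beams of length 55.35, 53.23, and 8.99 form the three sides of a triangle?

Yes

The longest side is 55.35, and the other two sum to 62.22.
Since 62.22 > 55.35, the triangle inequality holds.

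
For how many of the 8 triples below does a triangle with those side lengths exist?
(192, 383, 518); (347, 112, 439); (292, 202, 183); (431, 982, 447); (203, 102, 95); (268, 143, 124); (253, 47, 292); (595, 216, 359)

(192,383,518): 192+383 > 518 → valid
(112,347,439): 112+347 > 439 → valid
(183,202,292): 183+202 > 292 → valid
(431,447,982): 431+447 ≤ 982 → not valid
(95,102,203): 95+102 ≤ 203 → not valid
(124,143,268): 124+143 ≤ 268 → not valid
(47,253,292): 47+253 > 292 → valid
(216,359,595): 216+359 ≤ 595 → not valid
4 of the 8 triples form a triangle.

4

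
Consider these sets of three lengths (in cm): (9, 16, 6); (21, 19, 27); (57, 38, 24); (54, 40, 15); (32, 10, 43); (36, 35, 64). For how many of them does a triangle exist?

4

(6,9,16): 6+9 ≤ 16 → not valid
(19,21,27): 19+21 > 27 → valid
(24,38,57): 24+38 > 57 → valid
(15,40,54): 15+40 > 54 → valid
(10,32,43): 10+32 ≤ 43 → not valid
(35,36,64): 35+36 > 64 → valid
4 of the 6 triples form a triangle.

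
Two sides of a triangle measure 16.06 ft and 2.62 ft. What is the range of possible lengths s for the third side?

By the triangle inequality, s must be less than 16.06 + 2.62 = 18.68 and greater than |16.06 − 2.62| = 13.44.

13.44 < s < 18.68 (ft)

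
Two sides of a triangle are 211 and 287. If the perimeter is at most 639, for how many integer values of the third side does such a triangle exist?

65

Triangle inequality: 76 < x < 498. Perimeter ≤ 639 gives x ≤ 639 − 211 − 287 = 141.
So 76 < x ≤ 141; integers 77 through 141: 65 values.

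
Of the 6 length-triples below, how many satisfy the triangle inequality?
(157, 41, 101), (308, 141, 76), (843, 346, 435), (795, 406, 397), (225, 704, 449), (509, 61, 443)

(41,101,157): 41+101 ≤ 157 → not valid
(76,141,308): 76+141 ≤ 308 → not valid
(346,435,843): 346+435 ≤ 843 → not valid
(397,406,795): 397+406 > 795 → valid
(225,449,704): 225+449 ≤ 704 → not valid
(61,443,509): 61+443 ≤ 509 → not valid
1 of the 6 triples forms a triangle.

1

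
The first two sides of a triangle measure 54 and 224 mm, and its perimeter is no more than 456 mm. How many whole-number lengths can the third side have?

Triangle inequality: 170 < x < 278. Perimeter ≤ 456 gives x ≤ 456 − 54 − 224 = 178.
So 170 < x ≤ 178; integers 171 through 178: 8 values.

8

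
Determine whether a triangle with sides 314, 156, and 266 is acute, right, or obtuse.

obtuse

Compare the square of the longest side to the sum of squares of the other two: 156² + 266² = 95092 < 98596 = 314².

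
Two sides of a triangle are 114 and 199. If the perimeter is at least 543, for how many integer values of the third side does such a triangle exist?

83

Triangle inequality: 85 < x < 313. Perimeter ≥ 543 gives x ≥ 543 − 114 − 199 = 230.
So 230 ≤ x < 313; integers 230 through 312: 83 values.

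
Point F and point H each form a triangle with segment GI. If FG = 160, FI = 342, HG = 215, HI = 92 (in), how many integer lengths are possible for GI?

124

From triangle FGI: 182 < GI < 502.
From triangle HGI: 123 < GI < 307.
Intersection: 182 < GI < 307, so integers 183 through 306: 124 values.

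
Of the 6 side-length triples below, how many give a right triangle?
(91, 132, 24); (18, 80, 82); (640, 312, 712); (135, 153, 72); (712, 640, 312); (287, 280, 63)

5

(91,132,24): 24+91 ≤ 132, not a triangle
(18,80,82): 18²+80² = 6724 = 82² → right
(640,312,712): 312²+640² = 506944 = 712² → right
(135,153,72): 72²+135² = 23409 = 153² → right
(712,640,312): 312²+640² = 506944 = 712² → right
(287,280,63): 63²+280² = 82369 = 287² → right
5 of the 6 are right.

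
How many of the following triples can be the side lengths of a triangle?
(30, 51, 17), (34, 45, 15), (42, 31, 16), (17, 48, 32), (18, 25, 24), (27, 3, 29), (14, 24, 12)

(17,30,51): 17+30 ≤ 51 → not valid
(15,34,45): 15+34 > 45 → valid
(16,31,42): 16+31 > 42 → valid
(17,32,48): 17+32 > 48 → valid
(18,24,25): 18+24 > 25 → valid
(3,27,29): 3+27 > 29 → valid
(12,14,24): 12+14 > 24 → valid
6 of the 7 triples form a triangle.

6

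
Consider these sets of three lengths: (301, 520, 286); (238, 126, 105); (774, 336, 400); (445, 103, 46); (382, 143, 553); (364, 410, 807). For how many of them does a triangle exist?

1

(286,301,520): 286+301 > 520 → valid
(105,126,238): 105+126 ≤ 238 → not valid
(336,400,774): 336+400 ≤ 774 → not valid
(46,103,445): 46+103 ≤ 445 → not valid
(143,382,553): 143+382 ≤ 553 → not valid
(364,410,807): 364+410 ≤ 807 → not valid
1 of the 6 triples forms a triangle.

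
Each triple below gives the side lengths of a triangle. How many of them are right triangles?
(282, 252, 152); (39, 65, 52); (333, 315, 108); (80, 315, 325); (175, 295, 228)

3

(282,252,152): 152²+252² = 86608 > 79524 = 282² → acute
(39,65,52): 39²+52² = 4225 = 65² → right
(333,315,108): 108²+315² = 110889 = 333² → right
(80,315,325): 80²+315² = 105625 = 325² → right
(175,295,228): 175²+228² = 82609 < 87025 = 295² → obtuse
3 of the 5 are right.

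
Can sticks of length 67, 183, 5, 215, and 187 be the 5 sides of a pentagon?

A pentagon exists iff every side is shorter than the sum of the others — equivalently, the longest side is less than the sum of the rest.
Longest side 215 < 442 (sum of the remaining 4), so yes.

Yes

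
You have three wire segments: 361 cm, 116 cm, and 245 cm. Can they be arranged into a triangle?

No

The two shorter sides sum to 361, exactly equal to the longest side 361.
That gives only a degenerate (flat) triangle — the inequality must be strict.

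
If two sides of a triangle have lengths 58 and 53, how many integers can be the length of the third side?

105

The third side lies in the open interval (5, 111).
Integers from 6 to 110 inclusive: 110 − 6 + 1 = 105.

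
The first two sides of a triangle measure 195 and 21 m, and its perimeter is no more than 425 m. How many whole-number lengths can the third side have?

Triangle inequality: 174 < x < 216. Perimeter ≤ 425 gives x ≤ 425 − 195 − 21 = 209.
So 174 < x ≤ 209; integers 175 through 209: 35 values.

35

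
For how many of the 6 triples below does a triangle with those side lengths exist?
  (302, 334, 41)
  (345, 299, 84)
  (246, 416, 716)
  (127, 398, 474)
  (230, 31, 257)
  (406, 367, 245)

(41,302,334): 41+302 > 334 → valid
(84,299,345): 84+299 > 345 → valid
(246,416,716): 246+416 ≤ 716 → not valid
(127,398,474): 127+398 > 474 → valid
(31,230,257): 31+230 > 257 → valid
(245,367,406): 245+367 > 406 → valid
5 of the 6 triples form a triangle.

5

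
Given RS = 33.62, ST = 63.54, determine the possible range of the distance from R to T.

By the triangle inequality, |33.62 − 63.54| ≤ RT ≤ 33.62 + 63.54.

29.92 ≤ RT ≤ 97.16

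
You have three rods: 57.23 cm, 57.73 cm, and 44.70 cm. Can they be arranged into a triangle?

The longest side is 57.73, and the other two sum to 101.93.
Since 101.93 > 57.73, the triangle inequality holds.

Yes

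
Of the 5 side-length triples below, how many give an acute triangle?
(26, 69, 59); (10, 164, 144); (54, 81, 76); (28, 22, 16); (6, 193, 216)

(26,69,59): 26²+59² = 4157 < 4761 = 69² → obtuse
(10,164,144): 10+144 ≤ 164, not a triangle
(54,81,76): 54²+76² = 8692 > 6561 = 81² → acute
(28,22,16): 16²+22² = 740 < 784 = 28² → obtuse
(6,193,216): 6+193 ≤ 216, not a triangle
1 of the 5 is acute.

1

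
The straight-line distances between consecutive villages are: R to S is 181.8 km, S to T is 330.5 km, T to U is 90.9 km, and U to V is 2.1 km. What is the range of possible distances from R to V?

The maximum is all hops collinear in one direction: 181.8 + 330.5 + 90.9 + 2.1 = 605.3.
The longest hop is 330.5; the others sum to 274.8. Folding the others back against it leaves at least 330.5 − 274.8 = 55.7.

55.7 ≤ RV ≤ 605.3 km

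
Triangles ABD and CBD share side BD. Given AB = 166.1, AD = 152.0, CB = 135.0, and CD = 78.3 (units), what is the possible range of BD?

From triangle ABD: |166.1 − 152.0| < BD < 166.1 + 152.0, i.e. 14.1 < BD < 318.1.
From triangle CBD: 56.7 < BD < 213.3.
Both must hold, so BD lies in the intersection.

56.7 < BD < 213.3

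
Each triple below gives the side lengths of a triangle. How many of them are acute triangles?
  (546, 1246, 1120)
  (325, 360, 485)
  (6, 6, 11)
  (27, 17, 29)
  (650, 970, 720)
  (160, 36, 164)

(546,1246,1120): 546²+1120² = 1552516 = 1246² → right
(325,360,485): 325²+360² = 235225 = 485² → right
(6,6,11): 6²+6² = 72 < 121 = 11² → obtuse
(27,17,29): 17²+27² = 1018 > 841 = 29² → acute
(650,970,720): 650²+720² = 940900 = 970² → right
(160,36,164): 36²+160² = 26896 = 164² → right
1 of the 6 is acute.

1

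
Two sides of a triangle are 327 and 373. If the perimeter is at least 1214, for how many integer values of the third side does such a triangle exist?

Triangle inequality: 46 < x < 700. Perimeter ≥ 1214 gives x ≥ 1214 − 327 − 373 = 514.
So 514 ≤ x < 700; integers 514 through 699: 186 values.

186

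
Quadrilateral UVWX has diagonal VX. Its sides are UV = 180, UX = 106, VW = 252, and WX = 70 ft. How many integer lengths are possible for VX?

From triangle UVX: 74 < VX < 286.
From triangle WVX: 182 < VX < 322.
Intersection: 182 < VX < 286, so integers 183 through 285: 103 values.

103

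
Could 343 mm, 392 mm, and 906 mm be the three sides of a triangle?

The longest side is 906, but the other two sum to only 735.
735 < 906, so the triangle inequality fails.

No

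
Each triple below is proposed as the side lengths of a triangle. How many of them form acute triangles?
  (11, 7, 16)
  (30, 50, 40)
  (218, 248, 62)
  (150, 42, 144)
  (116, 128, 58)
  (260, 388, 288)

1

(11,7,16): 7²+11² = 170 < 256 = 16² → obtuse
(30,50,40): 30²+40² = 2500 = 50² → right
(218,248,62): 62²+218² = 51368 < 61504 = 248² → obtuse
(150,42,144): 42²+144² = 22500 = 150² → right
(116,128,58): 58²+116² = 16820 > 16384 = 128² → acute
(260,388,288): 260²+288² = 150544 = 388² → right
1 of the 6 is acute.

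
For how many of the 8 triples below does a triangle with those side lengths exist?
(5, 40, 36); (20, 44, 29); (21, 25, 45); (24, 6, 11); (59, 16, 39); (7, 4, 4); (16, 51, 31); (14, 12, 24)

5

(5,36,40): 5+36 > 40 → valid
(20,29,44): 20+29 > 44 → valid
(21,25,45): 21+25 > 45 → valid
(6,11,24): 6+11 ≤ 24 → not valid
(16,39,59): 16+39 ≤ 59 → not valid
(4,4,7): 4+4 > 7 → valid
(16,31,51): 16+31 ≤ 51 → not valid
(12,14,24): 12+14 > 24 → valid
5 of the 8 triples form a triangle.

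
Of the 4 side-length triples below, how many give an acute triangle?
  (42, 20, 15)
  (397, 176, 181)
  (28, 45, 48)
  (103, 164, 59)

1

(42,20,15): 15+20 ≤ 42, not a triangle
(397,176,181): 176+181 ≤ 397, not a triangle
(28,45,48): 28²+45² = 2809 > 2304 = 48² → acute
(103,164,59): 59+103 ≤ 164, not a triangle
1 of the 4 is acute.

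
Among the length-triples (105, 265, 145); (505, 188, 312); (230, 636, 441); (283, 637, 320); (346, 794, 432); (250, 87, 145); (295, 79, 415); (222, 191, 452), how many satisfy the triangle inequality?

(105,145,265): 105+145 ≤ 265 → not valid
(188,312,505): 188+312 ≤ 505 → not valid
(230,441,636): 230+441 > 636 → valid
(283,320,637): 283+320 ≤ 637 → not valid
(346,432,794): 346+432 ≤ 794 → not valid
(87,145,250): 87+145 ≤ 250 → not valid
(79,295,415): 79+295 ≤ 415 → not valid
(191,222,452): 191+222 ≤ 452 → not valid
1 of the 8 triples forms a triangle.

1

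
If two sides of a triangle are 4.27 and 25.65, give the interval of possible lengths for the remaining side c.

By the triangle inequality, c must be less than 4.27 + 25.65 = 29.92 and greater than |4.27 − 25.65| = 21.38.

21.38 < c < 29.92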